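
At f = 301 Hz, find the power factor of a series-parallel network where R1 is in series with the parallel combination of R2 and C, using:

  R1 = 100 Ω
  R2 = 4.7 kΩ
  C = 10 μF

Step 1 — Angular frequency: ω = 2π·f = 2π·301 = 1891 rad/s.
Step 2 — Component impedances:
  R1: Z = R = 100 Ω
  R2: Z = R = 4700 Ω
  C: Z = 1/(jωC) = -j/(ω·C) = 0 - j52.88 Ω
Step 3 — Parallel branch: R2 || C = 1/(1/R2 + 1/C) = 0.5948 - j52.87 Ω.
Step 4 — Series with R1: Z_total = R1 + (R2 || C) = 100.6 - j52.87 Ω = 113.6∠-27.7° Ω.
Step 5 — Power factor: PF = cos(φ) = Re(Z)/|Z| = 100.59/113.64 = 0.8852.
Step 6 — Type: Im(Z) = -52.87 ⇒ leading (phase φ = -27.7°).

PF = 0.8852 (leading, φ = -27.7°)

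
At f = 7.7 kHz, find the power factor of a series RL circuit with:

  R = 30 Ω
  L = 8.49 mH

Step 1 — Angular frequency: ω = 2π·f = 2π·7700 = 4.838e+04 rad/s.
Step 2 — Component impedances:
  R: Z = R = 30 Ω
  L: Z = jωL = j·4.838e+04·0.00849 = 0 + j410.8 Ω
Step 3 — Series combination: Z_total = R + L = 30 + j410.8 Ω = 411.8∠85.8° Ω.
Step 4 — Power factor: PF = cos(φ) = Re(Z)/|Z| = 30/411.84 = 0.07284.
Step 5 — Type: Im(Z) = 410.8 ⇒ lagging (phase φ = 85.8°).

PF = 0.07284 (lagging, φ = 85.8°)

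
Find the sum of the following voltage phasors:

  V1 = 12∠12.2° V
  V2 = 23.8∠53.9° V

Step 1 — Convert each phasor to rectangular form:
  V1 = 12·(cos(12.2°) + j·sin(12.2°)) = 11.73 + j2.536 V
  V2 = 23.8·(cos(53.9°) + j·sin(53.9°)) = 14.02 + j19.23 V
Step 2 — Sum components: V_total = 25.75 + j21.77 V.
Step 3 — Convert to polar: |V_total| = 33.72 V, ∠V_total = 40.2°.

V_total = 33.72∠40.2° V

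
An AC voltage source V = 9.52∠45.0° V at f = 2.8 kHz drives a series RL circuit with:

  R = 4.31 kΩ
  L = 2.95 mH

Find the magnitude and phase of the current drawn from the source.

Step 1 — Angular frequency: ω = 2π·f = 2π·2800 = 1.759e+04 rad/s.
Step 2 — Component impedances:
  R: Z = R = 4310 Ω
  L: Z = jωL = j·1.759e+04·0.00295 = 0 + j51.9 Ω
Step 3 — Series combination: Z_total = R + L = 4310 + j51.9 Ω = 4310∠0.7° Ω.
Step 4 — Source phasor: V = 9.52∠45.0° V = 6.732 + j6.732 V.
Step 5 — Ohm's law: I = V / Z_total = (6.732 + j6.732) / (4310 + j51.9) = 0.00158 + j0.001543 A.
Step 6 — Convert to polar: |I| = 0.002209 A, ∠I = 44.3°.

I = 0.002209∠44.3° A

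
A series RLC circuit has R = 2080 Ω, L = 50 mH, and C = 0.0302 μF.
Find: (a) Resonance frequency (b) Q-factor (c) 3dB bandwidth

Step 1 — Resonance: ω₀ = 1/√(LC) = 1/√(0.05·3.02e-08) = 2.573e+04 rad/s.
Step 2 — f₀ = ω₀/(2π) = 4096 Hz.
Step 3 — Series Q: Q = ω₀L/R = 2.573e+04·0.05/2080 = 0.6186.
Step 4 — Bandwidth: Δω = ω₀/Q = 4.16e+04 rad/s; BW = Δω/(2π) = 6621 Hz.

(a) f₀ = 4096 Hz  (b) Q = 0.6186  (c) BW = 6621 Hz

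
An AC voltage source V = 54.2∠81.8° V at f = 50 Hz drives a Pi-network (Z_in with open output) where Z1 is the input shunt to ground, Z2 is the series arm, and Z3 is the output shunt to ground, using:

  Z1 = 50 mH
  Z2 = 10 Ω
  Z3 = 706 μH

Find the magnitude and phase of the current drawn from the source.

Step 1 — Angular frequency: ω = 2π·f = 2π·50 = 314.2 rad/s.
Step 2 — Component impedances:
  Z1: Z = jωL = j·314.2·0.05 = 0 + j15.71 Ω
  Z2: Z = R = 10 Ω
  Z3: Z = jωL = j·314.2·0.000706 = 0 + j0.2218 Ω
Step 3 — With open output, the series arm Z2 and the output shunt Z3 appear in series to ground: Z2 + Z3 = 10 + j0.2218 Ω.
Step 4 — Parallel with input shunt Z1: Z_in = Z1 || (Z2 + Z3) = 6.975 + j4.597 Ω = 8.354∠33.4° Ω.
Step 5 — Source phasor: V = 54.2∠81.8° V = 7.73 + j53.65 V.
Step 6 — Ohm's law: I = V / Z_total = (7.73 + j53.65) / (6.975 + j4.597) = 4.307 + j4.853 A.
Step 7 — Convert to polar: |I| = 6.488 A, ∠I = 48.4°.

I = 6.488∠48.4° A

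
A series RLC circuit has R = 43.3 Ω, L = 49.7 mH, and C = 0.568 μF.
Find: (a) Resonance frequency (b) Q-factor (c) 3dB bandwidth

Step 1 — Resonance: ω₀ = 1/√(LC) = 1/√(0.0497·5.68e-07) = 5952 rad/s.
Step 2 — f₀ = ω₀/(2π) = 947.3 Hz.
Step 3 — Series Q: Q = ω₀L/R = 5952·0.0497/43.3 = 6.832.
Step 4 — Bandwidth: Δω = ω₀/Q = 871.2 rad/s; BW = Δω/(2π) = 138.7 Hz.

(a) f₀ = 947.3 Hz  (b) Q = 6.832  (c) BW = 138.7 Hz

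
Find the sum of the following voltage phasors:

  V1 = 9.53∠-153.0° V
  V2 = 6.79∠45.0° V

Step 1 — Convert each phasor to rectangular form:
  V1 = 9.53·(cos(-153.0°) + j·sin(-153.0°)) = -8.491 - j4.327 V
  V2 = 6.79·(cos(45.0°) + j·sin(45.0°)) = 4.801 + j4.801 V
Step 2 — Sum components: V_total = -3.69 + j0.4747 V.
Step 3 — Convert to polar: |V_total| = 3.72 V, ∠V_total = 172.7°.

V_total = 3.72∠172.7° V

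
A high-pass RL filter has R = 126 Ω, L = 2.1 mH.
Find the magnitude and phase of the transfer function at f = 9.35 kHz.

Step 1 — Angular frequency: ω = 2π·9350 = 5.875e+04 rad/s.
Step 2 — Transfer function: H(jω) = jωL/(R + jωL).
Step 3 — Numerator jωL = j·123.4; denominator R + jωL = 126 + j123.4.
Step 4 — H = 0.4895 + j0.4999.
Step 5 — Magnitude: |H| = 0.6996 (-3.1 dB); phase: φ = 45.6°.

|H| = 0.6996 (-3.1 dB), φ = 45.6°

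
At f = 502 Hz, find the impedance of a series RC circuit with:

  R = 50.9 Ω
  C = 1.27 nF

Step 1 — Angular frequency: ω = 2π·f = 2π·502 = 3154 rad/s.
Step 2 — Component impedances:
  R: Z = R = 50.9 Ω
  C: Z = 1/(jωC) = -j/(ω·C) = 0 - j2.496e+05 Ω
Step 3 — Series combination: Z_total = R + C = 50.9 - j2.496e+05 Ω = 2.496e+05∠-90.0° Ω.

Z = 50.9 - j2.496e+05 Ω = 2.496e+05∠-90.0° Ω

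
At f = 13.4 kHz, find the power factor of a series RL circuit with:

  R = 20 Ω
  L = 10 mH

Step 1 — Angular frequency: ω = 2π·f = 2π·1.34e+04 = 8.419e+04 rad/s.
Step 2 — Component impedances:
  R: Z = R = 20 Ω
  L: Z = jωL = j·8.419e+04·0.01 = 0 + j841.9 Ω
Step 3 — Series combination: Z_total = R + L = 20 + j841.9 Ω = 842.2∠88.6° Ω.
Step 4 — Power factor: PF = cos(φ) = Re(Z)/|Z| = 20/842.2 = 0.02375.
Step 5 — Type: Im(Z) = 841.9 ⇒ lagging (phase φ = 88.6°).

PF = 0.02375 (lagging, φ = 88.6°)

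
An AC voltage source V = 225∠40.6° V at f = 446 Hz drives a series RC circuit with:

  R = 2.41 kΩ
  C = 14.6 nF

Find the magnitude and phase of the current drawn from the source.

Step 1 — Angular frequency: ω = 2π·f = 2π·446 = 2802 rad/s.
Step 2 — Component impedances:
  R: Z = R = 2410 Ω
  C: Z = 1/(jωC) = -j/(ω·C) = 0 - j2.444e+04 Ω
Step 3 — Series combination: Z_total = R + C = 2410 - j2.444e+04 Ω = 2.456e+04∠-84.4° Ω.
Step 4 — Source phasor: V = 225∠40.6° V = 170.8 + j146.4 V.
Step 5 — Ohm's law: I = V / Z_total = (170.8 + j146.4) / (2410 - j2.444e+04) = -0.005251 + j0.007507 A.
Step 6 — Convert to polar: |I| = 0.009161 A, ∠I = 125.0°.

I = 0.009161∠125.0° A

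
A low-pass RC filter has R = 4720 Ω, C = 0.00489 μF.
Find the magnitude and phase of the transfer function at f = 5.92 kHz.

Step 1 — Angular frequency: ω = 2π·5920 = 3.72e+04 rad/s.
Step 2 — Transfer function: H(jω) = 1/(1 + jωRC).
Step 3 — Denominator: 1 + jωRC = 1 + j·3.72e+04·4720·4.89e-09 = 1 + j0.8585.
Step 4 — H = 0.5757 - j0.4942.
Step 5 — Magnitude: |H| = 0.7587 (-2.4 dB); phase: φ = -40.6°.

|H| = 0.7587 (-2.4 dB), φ = -40.6°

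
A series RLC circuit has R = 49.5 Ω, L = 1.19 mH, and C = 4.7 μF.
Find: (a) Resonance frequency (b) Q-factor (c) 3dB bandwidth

Step 1 — Resonance: ω₀ = 1/√(LC) = 1/√(0.00119·4.7e-06) = 1.337e+04 rad/s.
Step 2 — f₀ = ω₀/(2π) = 2128 Hz.
Step 3 — Series Q: Q = ω₀L/R = 1.337e+04·0.00119/49.5 = 0.3215.
Step 4 — Bandwidth: Δω = ω₀/Q = 4.16e+04 rad/s; BW = Δω/(2π) = 6620 Hz.

(a) f₀ = 2128 Hz  (b) Q = 0.3215  (c) BW = 6620 Hz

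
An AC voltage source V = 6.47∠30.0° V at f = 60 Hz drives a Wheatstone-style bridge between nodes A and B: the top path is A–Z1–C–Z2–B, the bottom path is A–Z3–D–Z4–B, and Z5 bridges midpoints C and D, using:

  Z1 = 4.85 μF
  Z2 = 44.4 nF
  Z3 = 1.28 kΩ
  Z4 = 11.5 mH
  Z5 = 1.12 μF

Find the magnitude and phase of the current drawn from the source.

Step 1 — Angular frequency: ω = 2π·f = 2π·60 = 377 rad/s.
Step 2 — Component impedances:
  Z1: Z = 1/(jωC) = -j/(ω·C) = 0 - j546.9 Ω
  Z2: Z = 1/(jωC) = -j/(ω·C) = 0 - j5.974e+04 Ω
  Z3: Z = R = 1280 Ω
  Z4: Z = jωL = j·377·0.0115 = 0 + j4.335 Ω
  Z5: Z = 1/(jωC) = -j/(ω·C) = 0 - j2368 Ω
Step 3 — Bridge requires nodal analysis (the Z5 bridge couples midpoints C and D, so the two paths cannot be reduced to a simple series/parallel combination). Setting node B to ground and injecting 1 A at node A, the 3-node admittance system at A, C, D solves to V_A = Z_AB = 1062 - j476.9 Ω = 1164∠-24.2° Ω.
Step 4 — Source phasor: V = 6.47∠30.0° V = 5.603 + j3.235 V.
Step 5 — Ohm's law: I = V / Z_total = (5.603 + j3.235) / (1062 - j476.9) = 0.003252 + j0.004506 A.
Step 6 — Convert to polar: |I| = 0.005557 A, ∠I = 54.2°.

I = 0.005557∠54.2° A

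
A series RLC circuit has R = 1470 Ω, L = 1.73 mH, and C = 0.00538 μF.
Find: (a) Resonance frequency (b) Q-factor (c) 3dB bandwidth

Step 1 — Resonance condition Im(Z)=0 gives ω₀ = 1/√(LC).
Step 2 — ω₀ = 1/√(0.00173·5.38e-09) = 3.278e+05 rad/s.
Step 3 — f₀ = ω₀/(2π) = 5.217e+04 Hz.
Step 4 — Series Q: Q = ω₀L/R = 3.278e+05·0.00173/1470 = 0.3858.
Step 5 — 3dB bandwidth: Δω = ω₀/Q = 8.497e+05 rad/s; BW = Δω/(2π) = 1.352e+05 Hz.

(a) f₀ = 5.217e+04 Hz  (b) Q = 0.3858  (c) BW = 1.352e+05 Hz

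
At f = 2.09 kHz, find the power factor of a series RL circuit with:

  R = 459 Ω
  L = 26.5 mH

Step 1 — Angular frequency: ω = 2π·f = 2π·2090 = 1.313e+04 rad/s.
Step 2 — Component impedances:
  R: Z = R = 459 Ω
  L: Z = jωL = j·1.313e+04·0.0265 = 0 + j348 Ω
Step 3 — Series combination: Z_total = R + L = 459 + j348 Ω = 576∠37.2° Ω.
Step 4 — Power factor: PF = cos(φ) = Re(Z)/|Z| = 459/576 = 0.7969.
Step 5 — Type: Im(Z) = 348 ⇒ lagging (phase φ = 37.2°).

PF = 0.7969 (lagging, φ = 37.2°)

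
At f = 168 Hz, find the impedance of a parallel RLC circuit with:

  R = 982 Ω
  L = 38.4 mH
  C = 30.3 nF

Step 1 — Angular frequency: ω = 2π·f = 2π·168 = 1056 rad/s.
Step 2 — Component impedances:
  R: Z = R = 982 Ω
  L: Z = jωL = j·1056·0.0384 = 0 + j40.53 Ω
  C: Z = 1/(jωC) = -j/(ω·C) = 0 - j3.127e+04 Ω
Step 3 — Parallel combination: 1/Z_total = 1/R + 1/L + 1/C; Z_total = 1.675 + j40.52 Ω = 40.55∠87.6° Ω.

Z = 1.675 + j40.52 Ω = 40.55∠87.6° Ω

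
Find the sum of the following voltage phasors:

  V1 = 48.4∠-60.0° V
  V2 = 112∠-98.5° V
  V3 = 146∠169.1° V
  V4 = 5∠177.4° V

Step 1 — Convert each phasor to rectangular form:
  V1 = 48.4·(cos(-60.0°) + j·sin(-60.0°)) = 24.2 - j41.92 V
  V2 = 112·(cos(-98.5°) + j·sin(-98.5°)) = -16.55 - j110.8 V
  V3 = 146·(cos(169.1°) + j·sin(169.1°)) = -143.4 + j27.61 V
  V4 = 5·(cos(177.4°) + j·sin(177.4°)) = -4.995 + j0.2268 V
Step 2 — Sum components: V_total = -140.7 - j124.9 V.
Step 3 — Convert to polar: |V_total| = 188.1 V, ∠V_total = -138.4°.

V_total = 188.1∠-138.4° V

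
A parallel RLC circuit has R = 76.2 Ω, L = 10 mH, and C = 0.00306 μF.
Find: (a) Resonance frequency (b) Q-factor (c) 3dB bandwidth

Step 1 — Resonance: ω₀ = 1/√(LC) = 1/√(0.01·3.06e-09) = 1.808e+05 rad/s.
Step 2 — f₀ = ω₀/(2π) = 2.877e+04 Hz.
Step 3 — Parallel Q: Q = R/(ω₀L) = 76.2/(1.808e+05·0.01) = 0.04215.
Step 4 — Bandwidth: Δω = ω₀/Q = 4.289e+06 rad/s; BW = Δω/(2π) = 6.826e+05 Hz.

(a) f₀ = 2.877e+04 Hz  (b) Q = 0.04215  (c) BW = 6.826e+05 Hz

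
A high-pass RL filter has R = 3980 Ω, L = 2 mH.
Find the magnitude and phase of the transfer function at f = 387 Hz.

Step 1 — Angular frequency: ω = 2π·387 = 2432 rad/s.
Step 2 — Transfer function: H(jω) = jωL/(R + jωL).
Step 3 — Numerator jωL = j·4.863; denominator R + jωL = 3980 + j4.863.
Step 4 — H = 1.493e-06 + j0.001222.
Step 5 — Magnitude: |H| = 0.001222 (-58.3 dB); phase: φ = 89.9°.

|H| = 0.001222 (-58.3 dB), φ = 89.9°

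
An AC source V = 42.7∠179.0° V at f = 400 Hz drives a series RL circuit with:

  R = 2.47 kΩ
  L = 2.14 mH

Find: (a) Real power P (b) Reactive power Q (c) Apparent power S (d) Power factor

Step 1 — Angular frequency: ω = 2π·f = 2π·400 = 2513 rad/s.
Step 2 — Component impedances:
  R: Z = R = 2470 Ω
  L: Z = jωL = j·2513·0.00214 = 0 + j5.378 Ω
Step 3 — Series combination: Z_total = R + L = 2470 + j5.378 Ω = 2470∠0.1° Ω.
Step 4 — Source phasor: V = 42.7∠179.0° V = -42.69 + j0.7452 V.
Step 5 — Current: I = V / Z = -0.01728 + j0.0003393 A = 0.01729∠178.9° A.
Step 6 — Complex power: S = V·I* = 0.7382 + j0.001607 VA.
Step 7 — Real power: P = Re(S) = 0.7382 W.
Step 8 — Reactive power: Q = Im(S) = 0.001607 VAR.
Step 9 — Apparent power: |S| = 0.7382 VA.
Step 10 — Power factor: PF = P/|S| = 1 (lagging).

(a) P = 0.7382 W  (b) Q = 0.001607 VAR  (c) S = 0.7382 VA  (d) PF = 1 (lagging)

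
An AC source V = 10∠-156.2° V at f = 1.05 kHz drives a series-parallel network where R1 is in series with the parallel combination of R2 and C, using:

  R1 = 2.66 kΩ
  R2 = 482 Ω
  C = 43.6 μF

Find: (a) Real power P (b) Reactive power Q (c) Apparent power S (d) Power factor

Step 1 — Angular frequency: ω = 2π·f = 2π·1050 = 6597 rad/s.
Step 2 — Component impedances:
  R1: Z = R = 2660 Ω
  R2: Z = R = 482 Ω
  C: Z = 1/(jωC) = -j/(ω·C) = 0 - j3.477 Ω
Step 3 — Parallel branch: R2 || C = 1/(1/R2 + 1/C) = 0.02507 - j3.476 Ω.
Step 4 — Series with R1: Z_total = R1 + (R2 || C) = 2660 - j3.476 Ω = 2660∠-0.1° Ω.
Step 5 — Source phasor: V = 10∠-156.2° V = -9.15 - j4.035 V.
Step 6 — Current: I = V / Z = -0.003438 - j0.001522 A = 0.003759∠-156.1° A.
Step 7 — Complex power: S = V·I* = 0.03759 - j4.913e-05 VA.
Step 8 — Real power: P = Re(S) = 0.03759 W.
Step 9 — Reactive power: Q = Im(S) = -4.913e-05 VAR.
Step 10 — Apparent power: |S| = 0.03759 VA.
Step 11 — Power factor: PF = P/|S| = 1 (leading).

(a) P = 0.03759 W  (b) Q = -4.913e-05 VAR  (c) S = 0.03759 VA  (d) PF = 1 (leading)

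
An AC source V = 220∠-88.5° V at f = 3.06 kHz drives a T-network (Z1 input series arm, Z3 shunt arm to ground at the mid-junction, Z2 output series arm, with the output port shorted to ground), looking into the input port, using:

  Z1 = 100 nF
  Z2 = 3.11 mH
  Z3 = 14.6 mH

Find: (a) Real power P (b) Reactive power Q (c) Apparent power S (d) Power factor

Step 1 — Angular frequency: ω = 2π·f = 2π·3060 = 1.923e+04 rad/s.
Step 2 — Component impedances:
  Z1: Z = 1/(jωC) = -j/(ω·C) = 0 - j520.1 Ω
  Z2: Z = jωL = j·1.923e+04·0.00311 = 0 + j59.79 Ω
  Z3: Z = jωL = j·1.923e+04·0.0146 = 0 + j280.7 Ω
Step 3 — With the output port shorted to ground, the output series arm Z2 runs from the junction to ground; the shunt arm Z3 also runs from the junction to ground. They appear in parallel: Z3 || Z2 = 0 + j49.29 Ω.
Step 4 — Series with input arm Z1: Z_in = Z1 + (Z3 || Z2) = 0 - j470.8 Ω = 470.8∠-90.0° Ω.
Step 5 — Source phasor: V = 220∠-88.5° V = 5.759 - j219.9 V.
Step 6 — Current: I = V / Z = 0.4671 + j0.01223 A = 0.4673∠1.5° A.
Step 7 — Complex power: S = V·I* = 0 - j102.8 VA.
Step 8 — Real power: P = Re(S) = 0 W.
Step 9 — Reactive power: Q = Im(S) = -102.8 VAR.
Step 10 — Apparent power: |S| = 102.8 VA.
Step 11 — Power factor: PF = P/|S| = 0 (leading).

(a) P = 0 W  (b) Q = -102.8 VAR  (c) S = 102.8 VA  (d) PF = 0 (leading)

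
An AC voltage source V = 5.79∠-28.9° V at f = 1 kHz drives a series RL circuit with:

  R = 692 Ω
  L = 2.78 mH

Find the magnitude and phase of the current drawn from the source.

Step 1 — Angular frequency: ω = 2π·f = 2π·1000 = 6283 rad/s.
Step 2 — Component impedances:
  R: Z = R = 692 Ω
  L: Z = jωL = j·6283·0.00278 = 0 + j17.47 Ω
Step 3 — Series combination: Z_total = R + L = 692 + j17.47 Ω = 692.2∠1.4° Ω.
Step 4 — Source phasor: V = 5.79∠-28.9° V = 5.069 - j2.798 V.
Step 5 — Ohm's law: I = V / Z_total = (5.069 - j2.798) / (692 + j17.47) = 0.007218 - j0.004226 A.
Step 6 — Convert to polar: |I| = 0.008364 A, ∠I = -30.3°.

I = 0.008364∠-30.3° A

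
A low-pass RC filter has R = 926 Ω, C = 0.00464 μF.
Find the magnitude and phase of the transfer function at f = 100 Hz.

Step 1 — Angular frequency: ω = 2π·100 = 628.3 rad/s.
Step 2 — Transfer function: H(jω) = 1/(1 + jωRC).
Step 3 — Denominator: 1 + jωRC = 1 + j·628.3·926·4.64e-09 = 1 + j0.0027.
Step 4 — H = 1 - j0.0027.
Step 5 — Magnitude: |H| = 1 (-0.0 dB); phase: φ = -0.2°.

|H| = 1 (-0.0 dB), φ = -0.2°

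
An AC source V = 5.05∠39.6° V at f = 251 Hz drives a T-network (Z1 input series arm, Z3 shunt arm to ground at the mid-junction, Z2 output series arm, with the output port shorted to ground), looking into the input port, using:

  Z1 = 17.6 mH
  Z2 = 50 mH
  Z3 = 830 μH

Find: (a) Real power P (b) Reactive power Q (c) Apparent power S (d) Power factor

Step 1 — Angular frequency: ω = 2π·f = 2π·251 = 1577 rad/s.
Step 2 — Component impedances:
  Z1: Z = jωL = j·1577·0.0176 = 0 + j27.76 Ω
  Z2: Z = jωL = j·1577·0.05 = 0 + j78.85 Ω
  Z3: Z = jωL = j·1577·0.00083 = 0 + j1.309 Ω
Step 3 — With the output port shorted to ground, the output series arm Z2 runs from the junction to ground; the shunt arm Z3 also runs from the junction to ground. They appear in parallel: Z3 || Z2 = 0 + j1.288 Ω.
Step 4 — Series with input arm Z1: Z_in = Z1 + (Z3 || Z2) = 0 + j29.04 Ω = 29.04∠90.0° Ω.
Step 5 — Source phasor: V = 5.05∠39.6° V = 3.891 + j3.219 V.
Step 6 — Current: I = V / Z = 0.1108 - j0.134 A = 0.1739∠-50.4° A.
Step 7 — Complex power: S = V·I* = 0 + j0.8781 VA.
Step 8 — Real power: P = Re(S) = 0 W.
Step 9 — Reactive power: Q = Im(S) = 0.8781 VAR.
Step 10 — Apparent power: |S| = 0.8781 VA.
Step 11 — Power factor: PF = P/|S| = 0 (lagging).

(a) P = 0 W  (b) Q = 0.8781 VAR  (c) S = 0.8781 VA  (d) PF = 0 (lagging)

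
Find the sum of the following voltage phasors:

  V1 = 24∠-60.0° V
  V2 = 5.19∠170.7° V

Step 1 — Convert each phasor to rectangular form:
  V1 = 24·(cos(-60.0°) + j·sin(-60.0°)) = 12 - j20.78 V
  V2 = 5.19·(cos(170.7°) + j·sin(170.7°)) = -5.122 + j0.8387 V
Step 2 — Sum components: V_total = 6.878 - j19.95 V.
Step 3 — Convert to polar: |V_total| = 21.1 V, ∠V_total = -71.0°.

V_total = 21.1∠-71.0° V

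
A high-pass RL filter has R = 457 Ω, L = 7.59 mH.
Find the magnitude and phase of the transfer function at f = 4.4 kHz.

Step 1 — Angular frequency: ω = 2π·4400 = 2.765e+04 rad/s.
Step 2 — Transfer function: H(jω) = jωL/(R + jωL).
Step 3 — Numerator jωL = j·209.8; denominator R + jωL = 457 + j209.8.
Step 4 — H = 0.1741 + j0.3792.
Step 5 — Magnitude: |H| = 0.4173 (-7.6 dB); phase: φ = 65.3°.

|H| = 0.4173 (-7.6 dB), φ = 65.3°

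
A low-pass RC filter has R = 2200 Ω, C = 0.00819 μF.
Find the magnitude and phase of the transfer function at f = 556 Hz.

Step 1 — Angular frequency: ω = 2π·556 = 3493 rad/s.
Step 2 — Transfer function: H(jω) = 1/(1 + jωRC).
Step 3 — Denominator: 1 + jωRC = 1 + j·3493·2200·8.19e-09 = 1 + j0.06295.
Step 4 — H = 0.9961 - j0.0627.
Step 5 — Magnitude: |H| = 0.998 (-0.0 dB); phase: φ = -3.6°.

|H| = 0.998 (-0.0 dB), φ = -3.6°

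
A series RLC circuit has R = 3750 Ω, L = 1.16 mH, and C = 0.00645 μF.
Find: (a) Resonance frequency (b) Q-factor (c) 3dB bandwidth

Step 1 — Resonance condition Im(Z)=0 gives ω₀ = 1/√(LC).
Step 2 — ω₀ = 1/√(0.00116·6.45e-09) = 3.656e+05 rad/s.
Step 3 — f₀ = ω₀/(2π) = 5.819e+04 Hz.
Step 4 — Series Q: Q = ω₀L/R = 3.656e+05·0.00116/3750 = 0.1131.
Step 5 — 3dB bandwidth: Δω = ω₀/Q = 3.233e+06 rad/s; BW = Δω/(2π) = 5.145e+05 Hz.

(a) f₀ = 5.819e+04 Hz  (b) Q = 0.1131  (c) BW = 5.145e+05 Hz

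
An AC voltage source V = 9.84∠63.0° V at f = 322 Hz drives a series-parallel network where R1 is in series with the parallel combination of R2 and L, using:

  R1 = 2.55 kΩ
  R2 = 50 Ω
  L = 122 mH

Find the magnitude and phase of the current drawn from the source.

Step 1 — Angular frequency: ω = 2π·f = 2π·322 = 2023 rad/s.
Step 2 — Component impedances:
  R1: Z = R = 2550 Ω
  R2: Z = R = 50 Ω
  L: Z = jωL = j·2023·0.122 = 0 + j246.8 Ω
Step 3 — Parallel branch: R2 || L = 1/(1/R2 + 1/L) = 48.03 + j9.729 Ω.
Step 4 — Series with R1: Z_total = R1 + (R2 || L) = 2598 + j9.729 Ω = 2598∠0.2° Ω.
Step 5 — Source phasor: V = 9.84∠63.0° V = 4.467 + j8.768 V.
Step 6 — Ohm's law: I = V / Z_total = (4.467 + j8.768) / (2598 + j9.729) = 0.001732 + j0.003368 A.
Step 7 — Convert to polar: |I| = 0.003787 A, ∠I = 62.8°.

I = 0.003787∠62.8° A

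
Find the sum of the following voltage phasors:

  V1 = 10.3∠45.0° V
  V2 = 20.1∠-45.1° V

Step 1 — Convert each phasor to rectangular form:
  V1 = 10.3·(cos(45.0°) + j·sin(45.0°)) = 7.283 + j7.283 V
  V2 = 20.1·(cos(-45.1°) + j·sin(-45.1°)) = 14.19 - j14.24 V
Step 2 — Sum components: V_total = 21.47 - j6.954 V.
Step 3 — Convert to polar: |V_total| = 22.57 V, ∠V_total = -17.9°.

V_total = 22.57∠-17.9° V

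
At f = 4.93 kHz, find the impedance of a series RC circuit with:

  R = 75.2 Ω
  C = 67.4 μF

Step 1 — Angular frequency: ω = 2π·f = 2π·4930 = 3.098e+04 rad/s.
Step 2 — Component impedances:
  R: Z = R = 75.2 Ω
  C: Z = 1/(jωC) = -j/(ω·C) = 0 - j0.479 Ω
Step 3 — Series combination: Z_total = R + C = 75.2 - j0.479 Ω = 75.2∠-0.4° Ω.

Z = 75.2 - j0.479 Ω = 75.2∠-0.4° Ω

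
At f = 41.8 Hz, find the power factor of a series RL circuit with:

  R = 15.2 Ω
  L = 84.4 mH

Step 1 — Angular frequency: ω = 2π·f = 2π·41.8 = 262.6 rad/s.
Step 2 — Component impedances:
  R: Z = R = 15.2 Ω
  L: Z = jωL = j·262.6·0.0844 = 0 + j22.17 Ω
Step 3 — Series combination: Z_total = R + L = 15.2 + j22.17 Ω = 26.88∠55.6° Ω.
Step 4 — Power factor: PF = cos(φ) = Re(Z)/|Z| = 15.2/26.88 = 0.5655.
Step 5 — Type: Im(Z) = 22.17 ⇒ lagging (phase φ = 55.6°).

PF = 0.5655 (lagging, φ = 55.6°)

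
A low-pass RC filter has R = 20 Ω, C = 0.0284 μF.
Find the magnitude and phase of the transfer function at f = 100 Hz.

Step 1 — Angular frequency: ω = 2π·100 = 628.3 rad/s.
Step 2 — Transfer function: H(jω) = 1/(1 + jωRC).
Step 3 — Denominator: 1 + jωRC = 1 + j·628.3·20·2.84e-08 = 1 + j0.0003569.
Step 4 — H = 1 - j0.0003569.
Step 5 — Magnitude: |H| = 1 (-0.0 dB); phase: φ = -0.0°.

|H| = 1 (-0.0 dB), φ = -0.0°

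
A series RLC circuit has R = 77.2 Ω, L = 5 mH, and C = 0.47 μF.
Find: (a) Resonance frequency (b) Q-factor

Step 1 — Resonance condition Im(Z)=0 gives ω₀ = 1/√(LC).
Step 2 — ω₀ = 1/√(0.005·4.7e-07) = 2.063e+04 rad/s.
Step 3 — f₀ = ω₀/(2π) = 3283 Hz.
Step 4 — Series Q: Q = ω₀L/R = 2.063e+04·0.005/77.2 = 1.336.

(a) f₀ = 3283 Hz  (b) Q = 1.336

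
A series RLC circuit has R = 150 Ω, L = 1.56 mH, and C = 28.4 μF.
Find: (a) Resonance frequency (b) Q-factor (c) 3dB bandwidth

Step 1 — Resonance: ω₀ = 1/√(LC) = 1/√(0.00156·2.84e-05) = 4751 rad/s.
Step 2 — f₀ = ω₀/(2π) = 756.1 Hz.
Step 3 — Series Q: Q = ω₀L/R = 4751·0.00156/150 = 0.04941.
Step 4 — Bandwidth: Δω = ω₀/Q = 9.615e+04 rad/s; BW = Δω/(2π) = 1.53e+04 Hz.

(a) f₀ = 756.1 Hz  (b) Q = 0.04941  (c) BW = 1.53e+04 Hz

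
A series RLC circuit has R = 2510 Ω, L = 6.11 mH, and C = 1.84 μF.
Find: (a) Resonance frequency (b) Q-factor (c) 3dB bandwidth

Step 1 — Resonance: ω₀ = 1/√(LC) = 1/√(0.00611·1.84e-06) = 9431 rad/s.
Step 2 — f₀ = ω₀/(2π) = 1501 Hz.
Step 3 — Series Q: Q = ω₀L/R = 9431·0.00611/2510 = 0.02296.
Step 4 — Bandwidth: Δω = ω₀/Q = 4.108e+05 rad/s; BW = Δω/(2π) = 6.538e+04 Hz.

(a) f₀ = 1501 Hz  (b) Q = 0.02296  (c) BW = 6.538e+04 Hz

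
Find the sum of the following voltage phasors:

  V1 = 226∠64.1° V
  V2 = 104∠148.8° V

Step 1 — Convert each phasor to rectangular form:
  V1 = 226·(cos(64.1°) + j·sin(64.1°)) = 98.72 + j203.3 V
  V2 = 104·(cos(148.8°) + j·sin(148.8°)) = -88.96 + j53.87 V
Step 2 — Sum components: V_total = 9.759 + j257.2 V.
Step 3 — Convert to polar: |V_total| = 257.4 V, ∠V_total = 87.8°.

V_total = 257.4∠87.8° V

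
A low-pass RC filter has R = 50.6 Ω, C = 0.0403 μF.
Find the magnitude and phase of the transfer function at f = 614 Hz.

Step 1 — Angular frequency: ω = 2π·614 = 3858 rad/s.
Step 2 — Transfer function: H(jω) = 1/(1 + jωRC).
Step 3 — Denominator: 1 + jωRC = 1 + j·3858·50.6·4.03e-08 = 1 + j0.007867.
Step 4 — H = 0.9999 - j0.007866.
Step 5 — Magnitude: |H| = 1 (-0.0 dB); phase: φ = -0.5°.

|H| = 1 (-0.0 dB), φ = -0.5°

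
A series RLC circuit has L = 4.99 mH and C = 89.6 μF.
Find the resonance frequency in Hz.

Step 1 — Resonance condition Im(Z)=0 gives ω₀ = 1/√(LC).
Step 2 — ω₀ = 1/√(0.00499·8.96e-05) = 1496 rad/s.
Step 3 — f₀ = ω₀/(2π) = 238 Hz.

f₀ = 238 Hz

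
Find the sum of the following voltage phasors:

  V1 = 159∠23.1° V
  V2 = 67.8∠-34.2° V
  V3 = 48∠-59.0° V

Step 1 — Convert each phasor to rectangular form:
  V1 = 159·(cos(23.1°) + j·sin(23.1°)) = 146.3 + j62.38 V
  V2 = 67.8·(cos(-34.2°) + j·sin(-34.2°)) = 56.08 - j38.11 V
  V3 = 48·(cos(-59.0°) + j·sin(-59.0°)) = 24.72 - j41.14 V
Step 2 — Sum components: V_total = 227 - j16.87 V.
Step 3 — Convert to polar: |V_total| = 227.7 V, ∠V_total = -4.2°.

V_total = 227.7∠-4.2° V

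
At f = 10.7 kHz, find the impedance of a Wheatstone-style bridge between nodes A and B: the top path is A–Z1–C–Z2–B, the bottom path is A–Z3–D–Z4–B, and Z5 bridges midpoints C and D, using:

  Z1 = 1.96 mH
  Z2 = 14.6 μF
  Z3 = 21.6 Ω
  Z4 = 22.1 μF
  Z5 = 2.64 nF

Step 1 — Angular frequency: ω = 2π·f = 2π·1.07e+04 = 6.723e+04 rad/s.
Step 2 — Component impedances:
  Z1: Z = jωL = j·6.723e+04·0.00196 = 0 + j131.8 Ω
  Z2: Z = 1/(jωC) = -j/(ω·C) = 0 - j1.019 Ω
  Z3: Z = R = 21.6 Ω
  Z4: Z = 1/(jωC) = -j/(ω·C) = 0 - j0.673 Ω
  Z5: Z = 1/(jωC) = -j/(ω·C) = 0 - j5634 Ω
Step 3 — Bridge requires nodal analysis (the Z5 bridge couples midpoints C and D, so the two paths cannot be reduced to a simple series/parallel combination). Setting node B to ground and injecting 1 A at node A, the 3-node admittance system at A, C, D solves to V_A = Z_AB = 21.24 + j2.85 Ω = 21.43∠7.6° Ω.

Z = 21.24 + j2.85 Ω = 21.43∠7.6° Ω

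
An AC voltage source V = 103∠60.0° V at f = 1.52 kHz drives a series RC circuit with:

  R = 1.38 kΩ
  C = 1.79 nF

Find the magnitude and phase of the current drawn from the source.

Step 1 — Angular frequency: ω = 2π·f = 2π·1520 = 9550 rad/s.
Step 2 — Component impedances:
  R: Z = R = 1380 Ω
  C: Z = 1/(jωC) = -j/(ω·C) = 0 - j5.85e+04 Ω
Step 3 — Series combination: Z_total = R + C = 1380 - j5.85e+04 Ω = 5.851e+04∠-88.6° Ω.
Step 4 — Source phasor: V = 103∠60.0° V = 51.5 + j89.2 V.
Step 5 — Ohm's law: I = V / Z_total = (51.5 + j89.2) / (1380 - j5.85e+04) = -0.001503 + j0.0009159 A.
Step 6 — Convert to polar: |I| = 0.00176 A, ∠I = 148.6°.

I = 0.00176∠148.6° A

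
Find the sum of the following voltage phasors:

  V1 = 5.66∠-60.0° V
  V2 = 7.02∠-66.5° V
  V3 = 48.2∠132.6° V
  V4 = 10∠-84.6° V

Step 1 — Convert each phasor to rectangular form:
  V1 = 5.66·(cos(-60.0°) + j·sin(-60.0°)) = 2.83 - j4.902 V
  V2 = 7.02·(cos(-66.5°) + j·sin(-66.5°)) = 2.799 - j6.438 V
  V3 = 48.2·(cos(132.6°) + j·sin(132.6°)) = -32.63 + j35.48 V
  V4 = 10·(cos(-84.6°) + j·sin(-84.6°)) = 0.9411 - j9.956 V
Step 2 — Sum components: V_total = -26.06 + j14.18 V.
Step 3 — Convert to polar: |V_total| = 29.67 V, ∠V_total = 151.4°.

V_total = 29.67∠151.4° V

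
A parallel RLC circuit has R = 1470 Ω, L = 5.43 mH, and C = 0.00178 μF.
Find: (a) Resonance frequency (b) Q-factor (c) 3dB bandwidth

Step 1 — Resonance: ω₀ = 1/√(LC) = 1/√(0.00543·1.78e-09) = 3.217e+05 rad/s.
Step 2 — f₀ = ω₀/(2π) = 5.119e+04 Hz.
Step 3 — Parallel Q: Q = R/(ω₀L) = 1470/(3.217e+05·0.00543) = 0.8416.
Step 4 — Bandwidth: Δω = ω₀/Q = 3.822e+05 rad/s; BW = Δω/(2π) = 6.083e+04 Hz.

(a) f₀ = 5.119e+04 Hz  (b) Q = 0.8416  (c) BW = 6.083e+04 Hz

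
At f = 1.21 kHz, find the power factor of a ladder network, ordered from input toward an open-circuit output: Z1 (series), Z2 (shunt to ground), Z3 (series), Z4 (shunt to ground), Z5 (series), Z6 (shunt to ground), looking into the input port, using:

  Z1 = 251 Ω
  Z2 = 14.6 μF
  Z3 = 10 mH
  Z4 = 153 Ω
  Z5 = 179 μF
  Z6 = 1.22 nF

Step 1 — Angular frequency: ω = 2π·f = 2π·1210 = 7603 rad/s.
Step 2 — Component impedances:
  Z1: Z = R = 251 Ω
  Z2: Z = 1/(jωC) = -j/(ω·C) = 0 - j9.009 Ω
  Z3: Z = jωL = j·7603·0.01 = 0 + j76.03 Ω
  Z4: Z = R = 153 Ω
  Z5: Z = 1/(jωC) = -j/(ω·C) = 0 - j0.7348 Ω
  Z6: Z = 1/(jωC) = -j/(ω·C) = 0 - j1.078e+05 Ω
Step 3 — Ladder network (open output): work backward from the far end, alternating series and parallel combinations. Z_in = 251.4 - j9.204 Ω = 251.6∠-2.1° Ω.
Step 4 — Power factor: PF = cos(φ) = Re(Z)/|Z| = 251.446/251.614 = 0.9993.
Step 5 — Type: Im(Z) = -9.204 ⇒ leading (phase φ = -2.1°).

PF = 0.9993 (leading, φ = -2.1°)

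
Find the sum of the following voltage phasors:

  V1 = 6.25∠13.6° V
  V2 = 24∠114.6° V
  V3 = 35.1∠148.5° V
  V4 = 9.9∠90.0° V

Step 1 — Convert each phasor to rectangular form:
  V1 = 6.25·(cos(13.6°) + j·sin(13.6°)) = 6.075 + j1.47 V
  V2 = 24·(cos(114.6°) + j·sin(114.6°)) = -9.991 + j21.82 V
  V3 = 35.1·(cos(148.5°) + j·sin(148.5°)) = -29.93 + j18.34 V
  V4 = 9.9·(cos(90.0°) + j·sin(90.0°)) = 0 + j9.9 V
Step 2 — Sum components: V_total = -33.84 + j51.53 V.
Step 3 — Convert to polar: |V_total| = 61.65 V, ∠V_total = 123.3°.

V_total = 61.65∠123.3° V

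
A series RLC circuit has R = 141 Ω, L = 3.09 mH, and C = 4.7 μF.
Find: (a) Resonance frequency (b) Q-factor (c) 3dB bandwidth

Step 1 — Resonance: ω₀ = 1/√(LC) = 1/√(0.00309·4.7e-06) = 8298 rad/s.
Step 2 — f₀ = ω₀/(2π) = 1321 Hz.
Step 3 — Series Q: Q = ω₀L/R = 8298·0.00309/141 = 0.1818.
Step 4 — Bandwidth: Δω = ω₀/Q = 4.563e+04 rad/s; BW = Δω/(2π) = 7262 Hz.

(a) f₀ = 1321 Hz  (b) Q = 0.1818  (c) BW = 7262 Hz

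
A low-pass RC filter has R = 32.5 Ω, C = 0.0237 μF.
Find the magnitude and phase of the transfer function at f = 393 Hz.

Step 1 — Angular frequency: ω = 2π·393 = 2469 rad/s.
Step 2 — Transfer function: H(jω) = 1/(1 + jωRC).
Step 3 — Denominator: 1 + jωRC = 1 + j·2469·32.5·2.37e-08 = 1 + j0.001902.
Step 4 — H = 1 - j0.001902.
Step 5 — Magnitude: |H| = 1 (-0.0 dB); phase: φ = -0.1°.

|H| = 1 (-0.0 dB), φ = -0.1°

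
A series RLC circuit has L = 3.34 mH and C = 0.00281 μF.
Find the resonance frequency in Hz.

Step 1 — Resonance condition Im(Z)=0 gives ω₀ = 1/√(LC).
Step 2 — ω₀ = 1/√(0.00334·2.81e-09) = 3.264e+05 rad/s.
Step 3 — f₀ = ω₀/(2π) = 5.195e+04 Hz.

f₀ = 5.195e+04 Hz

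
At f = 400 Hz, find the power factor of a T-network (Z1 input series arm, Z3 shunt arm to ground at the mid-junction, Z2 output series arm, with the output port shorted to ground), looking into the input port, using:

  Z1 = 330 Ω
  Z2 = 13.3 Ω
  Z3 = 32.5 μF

Step 1 — Angular frequency: ω = 2π·f = 2π·400 = 2513 rad/s.
Step 2 — Component impedances:
  Z1: Z = R = 330 Ω
  Z2: Z = R = 13.3 Ω
  Z3: Z = 1/(jωC) = -j/(ω·C) = 0 - j12.24 Ω
Step 3 — With the output port shorted to ground, the output series arm Z2 runs from the junction to ground; the shunt arm Z3 also runs from the junction to ground. They appear in parallel: Z3 || Z2 = 6.1 - j6.627 Ω.
Step 4 — Series with input arm Z1: Z_in = Z1 + (Z3 || Z2) = 336.1 - j6.627 Ω = 336.2∠-1.1° Ω.
Step 5 — Power factor: PF = cos(φ) = Re(Z)/|Z| = 336.1/336.17 = 0.9998.
Step 6 — Type: Im(Z) = -6.627 ⇒ leading (phase φ = -1.1°).

PF = 0.9998 (leading, φ = -1.1°)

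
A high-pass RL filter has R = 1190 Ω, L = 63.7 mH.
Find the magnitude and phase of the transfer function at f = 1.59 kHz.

Step 1 — Angular frequency: ω = 2π·1590 = 9990 rad/s.
Step 2 — Transfer function: H(jω) = jωL/(R + jωL).
Step 3 — Numerator jωL = j·636.4; denominator R + jωL = 1190 + j636.4.
Step 4 — H = 0.2224 + j0.4158.
Step 5 — Magnitude: |H| = 0.4716 (-6.5 dB); phase: φ = 61.9°.

|H| = 0.4716 (-6.5 dB), φ = 61.9°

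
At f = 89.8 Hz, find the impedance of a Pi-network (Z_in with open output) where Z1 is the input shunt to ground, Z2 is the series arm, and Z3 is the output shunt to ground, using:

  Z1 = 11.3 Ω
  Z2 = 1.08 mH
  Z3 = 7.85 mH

Step 1 — Angular frequency: ω = 2π·f = 2π·89.8 = 564.2 rad/s.
Step 2 — Component impedances:
  Z1: Z = R = 11.3 Ω
  Z2: Z = jωL = j·564.2·0.00108 = 0 + j0.6094 Ω
  Z3: Z = jωL = j·564.2·0.00785 = 0 + j4.429 Ω
Step 3 — With open output, the series arm Z2 and the output shunt Z3 appear in series to ground: Z2 + Z3 = 0 + j5.039 Ω.
Step 4 — Parallel with input shunt Z1: Z_in = Z1 || (Z2 + Z3) = 1.874 + j4.203 Ω = 4.602∠66.0° Ω.

Z = 1.874 + j4.203 Ω = 4.602∠66.0° Ω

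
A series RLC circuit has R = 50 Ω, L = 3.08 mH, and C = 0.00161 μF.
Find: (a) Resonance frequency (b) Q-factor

Step 1 — Resonance condition Im(Z)=0 gives ω₀ = 1/√(LC).
Step 2 — ω₀ = 1/√(0.00308·1.61e-09) = 4.491e+05 rad/s.
Step 3 — f₀ = ω₀/(2π) = 7.147e+04 Hz.
Step 4 — Series Q: Q = ω₀L/R = 4.491e+05·0.00308/50 = 27.66.

(a) f₀ = 7.147e+04 Hz  (b) Q = 27.66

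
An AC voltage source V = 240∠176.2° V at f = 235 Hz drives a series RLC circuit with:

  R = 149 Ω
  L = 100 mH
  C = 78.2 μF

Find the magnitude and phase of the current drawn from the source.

Step 1 — Angular frequency: ω = 2π·f = 2π·235 = 1477 rad/s.
Step 2 — Component impedances:
  R: Z = R = 149 Ω
  L: Z = jωL = j·1477·0.1 = 0 + j147.7 Ω
  C: Z = 1/(jωC) = -j/(ω·C) = 0 - j8.661 Ω
Step 3 — Series combination: Z_total = R + L + C = 149 + j139 Ω = 203.8∠43.0° Ω.
Step 4 — Source phasor: V = 240∠176.2° V = -239.5 + j15.91 V.
Step 5 — Ohm's law: I = V / Z_total = (-239.5 + j15.91) / (149 + j139) = -0.8061 + j0.8587 A.
Step 6 — Convert to polar: |I| = 1.178 A, ∠I = 133.2°.

I = 1.178∠133.2° A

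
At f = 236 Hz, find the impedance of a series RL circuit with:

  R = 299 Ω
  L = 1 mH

Step 1 — Angular frequency: ω = 2π·f = 2π·236 = 1483 rad/s.
Step 2 — Component impedances:
  R: Z = R = 299 Ω
  L: Z = jωL = j·1483·0.001 = 0 + j1.483 Ω
Step 3 — Series combination: Z_total = R + L = 299 + j1.483 Ω = 299∠0.3° Ω.

Z = 299 + j1.483 Ω = 299∠0.3° Ω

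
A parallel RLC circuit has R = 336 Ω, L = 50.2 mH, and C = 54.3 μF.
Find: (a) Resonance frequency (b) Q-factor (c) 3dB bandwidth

Step 1 — Resonance: ω₀ = 1/√(LC) = 1/√(0.0502·5.43e-05) = 605.7 rad/s.
Step 2 — f₀ = ω₀/(2π) = 96.4 Hz.
Step 3 — Parallel Q: Q = R/(ω₀L) = 336/(605.7·0.0502) = 11.05.
Step 4 — Bandwidth: Δω = ω₀/Q = 54.81 rad/s; BW = Δω/(2π) = 8.723 Hz.

(a) f₀ = 96.4 Hz  (b) Q = 11.05  (c) BW = 8.723 Hz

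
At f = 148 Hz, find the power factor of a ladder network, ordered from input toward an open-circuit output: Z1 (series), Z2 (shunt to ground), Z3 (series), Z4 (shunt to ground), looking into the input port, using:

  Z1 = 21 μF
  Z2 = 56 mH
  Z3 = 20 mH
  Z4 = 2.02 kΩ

Step 1 — Angular frequency: ω = 2π·f = 2π·148 = 929.9 rad/s.
Step 2 — Component impedances:
  Z1: Z = 1/(jωC) = -j/(ω·C) = 0 - j51.21 Ω
  Z2: Z = jωL = j·929.9·0.056 = 0 + j52.08 Ω
  Z3: Z = jωL = j·929.9·0.02 = 0 + j18.6 Ω
  Z4: Z = R = 2020 Ω
Step 3 — Ladder network (open output): work backward from the far end, alternating series and parallel combinations. Z_in = 1.341 + j0.82 Ω = 1.572∠31.4° Ω.
Step 4 — Power factor: PF = cos(φ) = Re(Z)/|Z| = 1.341/1.572 = 0.8531.
Step 5 — Type: Im(Z) = 0.82 ⇒ lagging (phase φ = 31.4°).

PF = 0.8531 (lagging, φ = 31.4°)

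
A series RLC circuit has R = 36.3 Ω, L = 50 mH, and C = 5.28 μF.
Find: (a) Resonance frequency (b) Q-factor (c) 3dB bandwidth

Step 1 — Resonance: ω₀ = 1/√(LC) = 1/√(0.05·5.28e-06) = 1946 rad/s.
Step 2 — f₀ = ω₀/(2π) = 309.8 Hz.
Step 3 — Series Q: Q = ω₀L/R = 1946·0.05/36.3 = 2.681.
Step 4 — Bandwidth: Δω = ω₀/Q = 726 rad/s; BW = Δω/(2π) = 115.5 Hz.

(a) f₀ = 309.8 Hz  (b) Q = 2.681  (c) BW = 115.5 Hz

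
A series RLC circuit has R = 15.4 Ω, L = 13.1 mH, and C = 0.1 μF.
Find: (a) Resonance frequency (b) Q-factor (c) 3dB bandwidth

Step 1 — Resonance condition Im(Z)=0 gives ω₀ = 1/√(LC).
Step 2 — ω₀ = 1/√(0.0131·1e-07) = 2.763e+04 rad/s.
Step 3 — f₀ = ω₀/(2π) = 4397 Hz.
Step 4 — Series Q: Q = ω₀L/R = 2.763e+04·0.0131/15.4 = 23.5.
Step 5 — 3dB bandwidth: Δω = ω₀/Q = 1176 rad/s; BW = Δω/(2π) = 187.1 Hz.

(a) f₀ = 4397 Hz  (b) Q = 23.5  (c) BW = 187.1 Hz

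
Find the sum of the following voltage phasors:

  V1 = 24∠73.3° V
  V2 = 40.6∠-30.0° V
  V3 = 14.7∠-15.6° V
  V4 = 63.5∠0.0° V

Step 1 — Convert each phasor to rectangular form:
  V1 = 24·(cos(73.3°) + j·sin(73.3°)) = 6.897 + j22.99 V
  V2 = 40.6·(cos(-30.0°) + j·sin(-30.0°)) = 35.16 - j20.3 V
  V3 = 14.7·(cos(-15.6°) + j·sin(-15.6°)) = 14.16 - j3.953 V
  V4 = 63.5·(cos(0.0°) + j·sin(0.0°)) = 63.5 V
Step 2 — Sum components: V_total = 119.7 - j1.265 V.
Step 3 — Convert to polar: |V_total| = 119.7 V, ∠V_total = -0.6°.

V_total = 119.7∠-0.6° V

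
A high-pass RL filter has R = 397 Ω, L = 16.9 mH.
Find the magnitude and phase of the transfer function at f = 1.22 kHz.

Step 1 — Angular frequency: ω = 2π·1220 = 7665 rad/s.
Step 2 — Transfer function: H(jω) = jωL/(R + jωL).
Step 3 — Numerator jωL = j·129.5; denominator R + jωL = 397 + j129.5.
Step 4 — H = 0.09623 + j0.2949.
Step 5 — Magnitude: |H| = 0.3102 (-10.2 dB); phase: φ = 71.9°.

|H| = 0.3102 (-10.2 dB), φ = 71.9°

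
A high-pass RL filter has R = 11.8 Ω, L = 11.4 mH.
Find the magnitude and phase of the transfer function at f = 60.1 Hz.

Step 1 — Angular frequency: ω = 2π·60.1 = 377.6 rad/s.
Step 2 — Transfer function: H(jω) = jωL/(R + jωL).
Step 3 — Numerator jωL = j·4.305; denominator R + jωL = 11.8 + j4.305.
Step 4 — H = 0.1175 + j0.322.
Step 5 — Magnitude: |H| = 0.3427 (-9.3 dB); phase: φ = 70.0°.

|H| = 0.3427 (-9.3 dB), φ = 70.0°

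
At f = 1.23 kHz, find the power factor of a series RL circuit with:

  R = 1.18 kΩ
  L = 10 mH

Step 1 — Angular frequency: ω = 2π·f = 2π·1230 = 7728 rad/s.
Step 2 — Component impedances:
  R: Z = R = 1180 Ω
  L: Z = jωL = j·7728·0.01 = 0 + j77.28 Ω
Step 3 — Series combination: Z_total = R + L = 1180 + j77.28 Ω = 1183∠3.7° Ω.
Step 4 — Power factor: PF = cos(φ) = Re(Z)/|Z| = 1180/1182.5 = 0.9979.
Step 5 — Type: Im(Z) = 77.28 ⇒ lagging (phase φ = 3.7°).

PF = 0.9979 (lagging, φ = 3.7°)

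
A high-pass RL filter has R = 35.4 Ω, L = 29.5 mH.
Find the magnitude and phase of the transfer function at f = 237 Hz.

Step 1 — Angular frequency: ω = 2π·237 = 1489 rad/s.
Step 2 — Transfer function: H(jω) = jωL/(R + jωL).
Step 3 — Numerator jωL = j·43.93; denominator R + jωL = 35.4 + j43.93.
Step 4 — H = 0.6063 + j0.4886.
Step 5 — Magnitude: |H| = 0.7786 (-2.2 dB); phase: φ = 38.9°.

|H| = 0.7786 (-2.2 dB), φ = 38.9°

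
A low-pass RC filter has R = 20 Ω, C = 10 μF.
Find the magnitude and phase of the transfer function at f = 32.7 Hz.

Step 1 — Angular frequency: ω = 2π·32.7 = 205.5 rad/s.
Step 2 — Transfer function: H(jω) = 1/(1 + jωRC).
Step 3 — Denominator: 1 + jωRC = 1 + j·205.5·20·1e-05 = 1 + j0.04109.
Step 4 — H = 0.9983 - j0.04102.
Step 5 — Magnitude: |H| = 0.9992 (-0.0 dB); phase: φ = -2.4°.

|H| = 0.9992 (-0.0 dB), φ = -2.4°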